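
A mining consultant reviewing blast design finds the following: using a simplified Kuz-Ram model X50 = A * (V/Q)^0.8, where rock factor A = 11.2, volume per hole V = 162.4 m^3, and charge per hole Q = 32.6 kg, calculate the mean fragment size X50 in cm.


Compute V/Q:
V/Q = 162.4 / 32.6 = 4.981595092
Raise to the power 0.8:
(V/Q)^0.8 = 4.981595092^0.8 = 3.613222782
Multiply by A:
X50 = 11.2 * 3.613222782
= 40.4681 cm

40.4681 cm


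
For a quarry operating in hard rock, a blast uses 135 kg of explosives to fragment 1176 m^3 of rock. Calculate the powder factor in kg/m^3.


Powder factor = explosive mass / rock volume
= 135 / 1176
= 0.1148 kg/m^3

0.1148 kg/m^3


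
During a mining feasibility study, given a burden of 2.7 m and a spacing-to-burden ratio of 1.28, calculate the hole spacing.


3.456 m

Spacing = burden * ratio
= 2.7 * 1.28
= 3.456 m


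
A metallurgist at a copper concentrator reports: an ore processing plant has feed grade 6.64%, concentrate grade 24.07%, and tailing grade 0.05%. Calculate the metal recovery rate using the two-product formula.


Using the two-product formula:
R = 100 * c * (f - t) / (f * (c - t))
Numerator = 100 * 24.07 * (6.64 - 0.05)
= 100 * 24.07 * 6.59
= 15862.13
Denominator = 6.64 * (24.07 - 0.05)
= 6.64 * 24.02
= 159.4928
R = 15862.13 / 159.4928
= 99.4536%

99.4536%


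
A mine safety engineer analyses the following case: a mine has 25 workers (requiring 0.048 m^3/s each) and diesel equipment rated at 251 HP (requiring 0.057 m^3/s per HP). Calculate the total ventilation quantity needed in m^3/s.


Airflow for workers:
Q_people = 25 * 0.048 = 1.2 m^3/s
Airflow for diesel equipment:
Q_diesel = 251 * 0.057 = 14.307 m^3/s
Total ventilation:
Q_total = 1.2 + 14.307
= 15.507 m^3/s

15.507 m^3/s


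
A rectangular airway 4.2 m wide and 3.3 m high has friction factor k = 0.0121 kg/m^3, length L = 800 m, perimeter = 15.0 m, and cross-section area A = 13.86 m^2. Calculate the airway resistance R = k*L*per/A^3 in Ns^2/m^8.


Compute the numerator:
k * L * per = 0.0121 * 800 * 15.0
= 145.2
Compute the denominator:
A^3 = 13.86^3 = 2662.500456
Resistance:
R = 145.2 / 2662.500456
= 0.0545 Ns^2/m^8

0.0545 Ns^2/m^8


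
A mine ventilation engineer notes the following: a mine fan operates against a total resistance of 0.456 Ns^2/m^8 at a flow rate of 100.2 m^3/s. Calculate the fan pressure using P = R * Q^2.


4578.2582 Pa

Compute Q^2:
Q^2 = 100.2^2 = 10040.04
Compute pressure:
P = R * Q^2 = 0.456 * 10040.04
= 4578.2582 Pa


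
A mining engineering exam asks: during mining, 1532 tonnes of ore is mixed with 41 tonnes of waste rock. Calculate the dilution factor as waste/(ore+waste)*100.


Total material = ore + waste
= 1532 + 41 = 1573 tonnes
Dilution = waste / total * 100
= 41 / 1573 * 100
= 0.02606484425 * 100
= 2.6065%

2.6065%


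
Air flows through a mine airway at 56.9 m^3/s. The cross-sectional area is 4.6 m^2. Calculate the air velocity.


Velocity = flow rate / cross-sectional area
= 56.9 / 4.6
= 12.3696 m/s

12.3696 m/s


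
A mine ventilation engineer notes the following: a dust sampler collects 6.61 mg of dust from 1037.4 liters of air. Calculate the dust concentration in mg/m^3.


Convert liters to m^3: 1 m^3 = 1000 L
Concentration = mass / volume * 1000
= 6.61 / 1037.4 * 1000
= 0.006371698477 * 1000
= 6.3717 mg/m^3

6.3717 mg/m^3


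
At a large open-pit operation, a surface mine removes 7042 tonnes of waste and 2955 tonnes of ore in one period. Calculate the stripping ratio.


Stripping ratio = waste tonnage / ore tonnage
= 7042 / 2955
= 2.3831

2.3831


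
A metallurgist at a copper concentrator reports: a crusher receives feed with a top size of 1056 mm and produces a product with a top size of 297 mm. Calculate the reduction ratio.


3.5556

Reduction ratio = feed size / product size
= 1056 / 297
= 3.5556


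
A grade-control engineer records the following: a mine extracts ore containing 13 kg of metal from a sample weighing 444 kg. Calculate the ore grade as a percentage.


Ore grade = (metal mass / ore mass) * 100
= (13 / 444) * 100
= 0.02927927928 * 100
= 2.9279%

2.9279%


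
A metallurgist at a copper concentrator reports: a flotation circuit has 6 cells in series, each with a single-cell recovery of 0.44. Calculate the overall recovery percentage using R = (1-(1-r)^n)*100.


96.9159%

Complement of single-cell recovery:
1 - r = 1 - 0.44 = 0.56
Raise to power n:
(1 - r)^6 = 0.56^6 = 0.03084097946
Overall recovery:
R = (1 - 0.03084097946) * 100
= 96.9159%


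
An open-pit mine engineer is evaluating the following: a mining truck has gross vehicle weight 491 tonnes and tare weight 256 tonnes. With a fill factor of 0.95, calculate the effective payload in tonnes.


223.25 tonnes

Maximum payload = gross - tare
= 491 - 256 = 235 tonnes
Effective payload = max payload * fill factor
= 235 * 0.95
= 223.25 tonnes


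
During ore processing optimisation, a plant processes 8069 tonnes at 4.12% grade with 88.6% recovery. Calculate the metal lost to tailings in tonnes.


37.8985 tonnes

Total metal in feed:
= 8069 * 4.12 / 100 = 332.4428 tonnes
Metal recovered:
= 332.4428 * 88.6 / 100 = 294.5443208 tonnes
Metal lost to tailings:
= 332.4428 - 294.5443208
= 37.8985 tonnes


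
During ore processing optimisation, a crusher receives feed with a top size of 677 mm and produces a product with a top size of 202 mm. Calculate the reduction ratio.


Reduction ratio = feed size / product size
= 677 / 202
= 3.3515

3.3515


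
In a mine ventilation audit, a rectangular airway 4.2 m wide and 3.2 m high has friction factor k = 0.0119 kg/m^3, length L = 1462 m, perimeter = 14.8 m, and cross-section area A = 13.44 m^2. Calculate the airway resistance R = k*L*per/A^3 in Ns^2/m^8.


0.1061 Ns^2/m^8

Compute the numerator:
k * L * per = 0.0119 * 1462 * 14.8
= 257.48744
Compute the denominator:
A^3 = 13.44^3 = 2427.715584
Resistance:
R = 257.48744 / 2427.715584
= 0.1061 Ns^2/m^8


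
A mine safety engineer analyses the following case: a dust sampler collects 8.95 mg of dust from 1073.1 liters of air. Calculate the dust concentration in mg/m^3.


Convert liters to m^3: 1 m^3 = 1000 L
Concentration = mass / volume * 1000
= 8.95 / 1073.1 * 1000
= 0.00834032243 * 1000
= 8.3403 mg/m^3

8.3403 mg/m^3


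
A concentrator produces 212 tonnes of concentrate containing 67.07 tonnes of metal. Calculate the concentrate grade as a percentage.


Grade = (metal in concentrate / concentrate mass) * 100
= (67.07 / 212) * 100
= 0.3163679245 * 100
= 31.6368%

31.6368%


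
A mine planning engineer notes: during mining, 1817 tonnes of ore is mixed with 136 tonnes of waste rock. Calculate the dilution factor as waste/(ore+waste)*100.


6.9636%

Total material = ore + waste
= 1817 + 136 = 1953 tonnes
Dilution = waste / total * 100
= 136 / 1953 * 100
= 0.06963645673 * 100
= 6.9636%


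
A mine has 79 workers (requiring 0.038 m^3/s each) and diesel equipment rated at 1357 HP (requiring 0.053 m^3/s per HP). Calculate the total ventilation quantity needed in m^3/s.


Airflow for workers:
Q_people = 79 * 0.038 = 3.002 m^3/s
Airflow for diesel equipment:
Q_diesel = 1357 * 0.053 = 71.921 m^3/s
Total ventilation:
Q_total = 3.002 + 71.921
= 74.923 m^3/s

74.923 m^3/s


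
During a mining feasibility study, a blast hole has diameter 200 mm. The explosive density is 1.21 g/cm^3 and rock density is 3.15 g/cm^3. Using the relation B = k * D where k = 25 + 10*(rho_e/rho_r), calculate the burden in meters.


5.7683 m

First, compute k:
rho_e / rho_r = 1.21 / 3.15 = 0.3841269841
k = 25 + 10 * 0.3841269841 = 28.84126984
Then, compute burden:
B = k * D / 1000 = 28.84126984 * 200 / 1000
= 5768.253968 / 1000
= 5.7683 m


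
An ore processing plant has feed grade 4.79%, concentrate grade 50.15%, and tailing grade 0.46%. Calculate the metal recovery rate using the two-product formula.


Using the two-product formula:
R = 100 * c * (f - t) / (f * (c - t))
Numerator = 100 * 50.15 * (4.79 - 0.46)
= 100 * 50.15 * 4.33
= 21714.95
Denominator = 4.79 * (50.15 - 0.46)
= 4.79 * 49.69
= 238.0151
R = 21714.95 / 238.0151
= 91.2335%

91.2335%


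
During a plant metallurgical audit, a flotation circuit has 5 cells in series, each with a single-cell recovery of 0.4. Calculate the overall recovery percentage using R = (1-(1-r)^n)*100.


Complement of single-cell recovery:
1 - r = 1 - 0.4 = 0.6
Raise to power n:
(1 - r)^5 = 0.6^5 = 0.07776
Overall recovery:
R = (1 - 0.07776) * 100
= 92.224%

92.224%


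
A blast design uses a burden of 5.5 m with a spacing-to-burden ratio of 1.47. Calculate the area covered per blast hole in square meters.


44.4675 m^2

First, find the spacing:
Spacing = burden * ratio = 5.5 * 1.47
= 8.085 m
Then, calculate the area:
Area = burden * spacing = 5.5 * 8.085
= 44.4675 m^2


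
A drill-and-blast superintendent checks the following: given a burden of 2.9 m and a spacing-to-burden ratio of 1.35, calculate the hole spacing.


3.915 m

Spacing = burden * ratio
= 2.9 * 1.35
= 3.915 m


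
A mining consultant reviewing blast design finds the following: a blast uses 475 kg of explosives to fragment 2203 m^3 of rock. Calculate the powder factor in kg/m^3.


0.2156 kg/m^3

Powder factor = explosive mass / rock volume
= 475 / 2203
= 0.2156 kg/m^3


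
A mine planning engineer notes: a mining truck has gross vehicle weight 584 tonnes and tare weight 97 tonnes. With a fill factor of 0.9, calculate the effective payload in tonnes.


Maximum payload = gross - tare
= 584 - 97 = 487 tonnes
Effective payload = max payload * fill factor
= 487 * 0.9
= 438.3 tonnes

438.3 tonnes


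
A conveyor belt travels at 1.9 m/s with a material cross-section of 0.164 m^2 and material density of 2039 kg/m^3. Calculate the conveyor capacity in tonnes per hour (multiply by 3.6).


Volumetric flow = speed * area
= 1.9 * 0.164 = 0.3116 m^3/s
Mass flow = volumetric * density
= 0.3116 * 2039 = 635.3524 kg/s
Convert to t/h: multiply by 3.6
Capacity = 635.3524 * 3.6
= 2287.2686 t/h

2287.2686 t/h


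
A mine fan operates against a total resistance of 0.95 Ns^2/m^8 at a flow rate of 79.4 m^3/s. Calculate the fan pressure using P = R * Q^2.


5989.142 Pa

Compute Q^2:
Q^2 = 79.4^2 = 6304.36
Compute pressure:
P = R * Q^2 = 0.95 * 6304.36
= 5989.142 Pa


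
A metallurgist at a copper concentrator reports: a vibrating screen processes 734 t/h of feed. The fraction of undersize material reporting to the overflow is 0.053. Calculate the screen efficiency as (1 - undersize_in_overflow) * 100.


Screen efficiency = (1 - fraction of undersize in overflow) * 100
= (1 - 0.053) * 100
= 0.947 * 100
= 94.7%

94.7%


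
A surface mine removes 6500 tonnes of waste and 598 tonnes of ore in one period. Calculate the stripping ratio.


10.8696

Stripping ratio = waste tonnage / ore tonnage
= 6500 / 598
= 10.8696


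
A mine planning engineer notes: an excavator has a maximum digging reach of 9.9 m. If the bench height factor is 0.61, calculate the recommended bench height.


Bench height = reach * factor
= 9.9 * 0.61
= 6.039 m

6.039 m


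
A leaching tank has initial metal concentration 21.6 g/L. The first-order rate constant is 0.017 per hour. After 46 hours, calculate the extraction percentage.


54.251%

Compute the exponent:
-k * t = -0.017 * 46 = -0.782
Remaining concentration:
C = 21.6 * exp(-0.782)
= 21.6 * 0.4574901155
= 9.881786494 g/L
Extracted = 21.6 - 9.881786494 = 11.71821351 g/L
Extraction % = 11.71821351 / 21.6 * 100
= 54.251%


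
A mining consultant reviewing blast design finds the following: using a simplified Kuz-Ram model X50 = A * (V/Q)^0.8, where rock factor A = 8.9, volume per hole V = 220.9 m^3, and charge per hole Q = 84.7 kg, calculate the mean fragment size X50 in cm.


Compute V/Q:
V/Q = 220.9 / 84.7 = 2.608028335
Raise to the power 0.8:
(V/Q)^0.8 = 2.608028335^0.8 = 2.153028826
Multiply by A:
X50 = 8.9 * 2.153028826
= 19.162 cm

19.162 cm


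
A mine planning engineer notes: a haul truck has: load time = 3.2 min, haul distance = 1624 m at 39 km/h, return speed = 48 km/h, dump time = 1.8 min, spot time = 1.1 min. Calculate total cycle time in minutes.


Convert haul speed to m/min: 39 * 1000/60 = 650 m/min
Haul time = 1624 / 650 = 2.498461538 min
Convert return speed to m/min: 48 * 1000/60 = 800 m/min
Return time = 1624 / 800 = 2.03 min
Total cycle time:
= 3.2 + 2.498461538 + 1.8 + 2.03 + 1.1
= 10.6285 min

10.6285 min


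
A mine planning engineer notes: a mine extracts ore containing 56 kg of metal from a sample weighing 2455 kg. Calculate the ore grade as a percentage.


2.2811%

Ore grade = (metal mass / ore mass) * 100
= (56 / 2455) * 100
= 0.02281059063 * 100
= 2.2811%


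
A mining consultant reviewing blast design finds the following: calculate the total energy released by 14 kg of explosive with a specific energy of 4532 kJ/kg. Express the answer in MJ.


63.448 MJ

Energy = mass * specific_energy / 1000
= 14 * 4532 / 1000
= 63448 / 1000
= 63.448 MJ


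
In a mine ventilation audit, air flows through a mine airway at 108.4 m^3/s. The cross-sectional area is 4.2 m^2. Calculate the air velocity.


25.8095 m/s

Velocity = flow rate / cross-sectional area
= 108.4 / 4.2
= 25.8095 m/s


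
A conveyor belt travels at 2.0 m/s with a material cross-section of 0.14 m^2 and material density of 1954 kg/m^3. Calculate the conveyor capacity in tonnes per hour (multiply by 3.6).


Volumetric flow = speed * area
= 2.0 * 0.14 = 0.28 m^3/s
Mass flow = volumetric * density
= 0.28 * 1954 = 547.12 kg/s
Convert to t/h: multiply by 3.6
Capacity = 547.12 * 3.6
= 1969.632 t/h

1969.632 t/h


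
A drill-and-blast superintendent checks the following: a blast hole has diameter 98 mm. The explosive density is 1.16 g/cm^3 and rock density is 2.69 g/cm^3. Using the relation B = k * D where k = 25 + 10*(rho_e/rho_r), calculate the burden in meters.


First, compute k:
rho_e / rho_r = 1.16 / 2.69 = 0.4312267658
k = 25 + 10 * 0.4312267658 = 29.31226766
Then, compute burden:
B = k * D / 1000 = 29.31226766 * 98 / 1000
= 2872.60223 / 1000
= 2.8726 m

2.8726 m


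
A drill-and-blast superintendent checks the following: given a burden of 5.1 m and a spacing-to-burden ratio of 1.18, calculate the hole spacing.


6.018 m

Spacing = burden * ratio
= 5.1 * 1.18
= 6.018 m


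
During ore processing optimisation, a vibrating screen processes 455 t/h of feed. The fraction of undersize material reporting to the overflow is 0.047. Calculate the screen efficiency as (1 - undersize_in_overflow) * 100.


95.3%

Screen efficiency = (1 - fraction of undersize in overflow) * 100
= (1 - 0.047) * 100
= 0.953 * 100
= 95.3%


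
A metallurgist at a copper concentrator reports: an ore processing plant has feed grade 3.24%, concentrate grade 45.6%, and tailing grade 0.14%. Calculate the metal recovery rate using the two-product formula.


Using the two-product formula:
R = 100 * c * (f - t) / (f * (c - t))
Numerator = 100 * 45.6 * (3.24 - 0.14)
= 100 * 45.6 * 3.1
= 14136.0
Denominator = 3.24 * (45.6 - 0.14)
= 3.24 * 45.46
= 147.2904
R = 14136.0 / 147.2904
= 95.9737%

95.9737%


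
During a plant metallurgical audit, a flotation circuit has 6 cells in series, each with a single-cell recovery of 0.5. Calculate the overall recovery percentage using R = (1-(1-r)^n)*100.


98.4375%

Complement of single-cell recovery:
1 - r = 1 - 0.5 = 0.5
Raise to power n:
(1 - r)^6 = 0.5^6 = 0.015625
Overall recovery:
R = (1 - 0.015625) * 100
= 98.4375%


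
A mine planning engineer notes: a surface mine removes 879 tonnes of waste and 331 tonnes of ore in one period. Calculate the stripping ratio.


Stripping ratio = waste tonnage / ore tonnage
= 879 / 331
= 2.6556

2.6556


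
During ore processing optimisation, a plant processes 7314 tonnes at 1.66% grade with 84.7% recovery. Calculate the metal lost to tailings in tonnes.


Total metal in feed:
= 7314 * 1.66 / 100 = 121.4124 tonnes
Metal recovered:
= 121.4124 * 84.7 / 100 = 102.8363028 tonnes
Metal lost to tailings:
= 121.4124 - 102.8363028
= 18.5761 tonnes

18.5761 tonnes


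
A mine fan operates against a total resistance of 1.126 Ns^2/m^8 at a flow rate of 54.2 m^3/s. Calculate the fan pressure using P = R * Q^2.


Compute Q^2:
Q^2 = 54.2^2 = 2937.64
Compute pressure:
P = R * Q^2 = 1.126 * 2937.64
= 3307.7826 Pa

3307.7826 Pa


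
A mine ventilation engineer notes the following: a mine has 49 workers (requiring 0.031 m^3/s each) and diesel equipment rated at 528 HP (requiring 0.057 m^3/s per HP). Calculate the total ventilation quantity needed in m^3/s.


Airflow for workers:
Q_people = 49 * 0.031 = 1.519 m^3/s
Airflow for diesel equipment:
Q_diesel = 528 * 0.057 = 30.096 m^3/s
Total ventilation:
Q_total = 1.519 + 30.096
= 31.615 m^3/s

31.615 m^3/s


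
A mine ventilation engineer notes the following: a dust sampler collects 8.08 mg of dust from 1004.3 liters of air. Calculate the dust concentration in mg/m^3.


Convert liters to m^3: 1 m^3 = 1000 L
Concentration = mass / volume * 1000
= 8.08 / 1004.3 * 1000
= 0.00804540476 * 1000
= 8.0454 mg/m^3

8.0454 mg/m^3


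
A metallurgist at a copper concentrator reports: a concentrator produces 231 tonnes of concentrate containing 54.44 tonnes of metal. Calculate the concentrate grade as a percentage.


Grade = (metal in concentrate / concentrate mass) * 100
= (54.44 / 231) * 100
= 0.2356709957 * 100
= 23.5671%

23.5671%


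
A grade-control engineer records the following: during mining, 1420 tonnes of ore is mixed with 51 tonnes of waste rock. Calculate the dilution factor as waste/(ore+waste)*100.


3.467%

Total material = ore + waste
= 1420 + 51 = 1471 tonnes
Dilution = waste / total * 100
= 51 / 1471 * 100
= 0.03467029232 * 100
= 3.467%


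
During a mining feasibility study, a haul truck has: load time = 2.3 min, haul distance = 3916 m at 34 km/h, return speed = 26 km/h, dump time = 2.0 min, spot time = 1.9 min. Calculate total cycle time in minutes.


Convert haul speed to m/min: 34 * 1000/60 = 566.6666667 m/min
Haul time = 3916 / 566.6666667 = 6.910588235 min
Convert return speed to m/min: 26 * 1000/60 = 433.3333333 m/min
Return time = 3916 / 433.3333333 = 9.036923077 min
Total cycle time:
= 2.3 + 6.910588235 + 2.0 + 9.036923077 + 1.9
= 22.1475 min

22.1475 min


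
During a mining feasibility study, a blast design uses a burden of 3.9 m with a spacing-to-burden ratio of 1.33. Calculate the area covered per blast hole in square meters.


20.2293 m^2

First, find the spacing:
Spacing = burden * ratio = 3.9 * 1.33
= 5.187 m
Then, calculate the area:
Area = burden * spacing = 3.9 * 5.187
= 20.2293 m^2


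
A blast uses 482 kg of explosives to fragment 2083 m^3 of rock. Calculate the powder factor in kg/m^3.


Powder factor = explosive mass / rock volume
= 482 / 2083
= 0.2314 kg/m^3

0.2314 kg/m^3


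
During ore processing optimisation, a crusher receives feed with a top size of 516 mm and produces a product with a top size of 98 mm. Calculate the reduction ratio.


5.2653

Reduction ratio = feed size / product size
= 516 / 98
= 5.2653


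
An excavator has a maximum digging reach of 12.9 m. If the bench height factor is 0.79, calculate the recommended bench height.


10.191 m

Bench height = reach * factor
= 12.9 * 0.79
= 10.191 m


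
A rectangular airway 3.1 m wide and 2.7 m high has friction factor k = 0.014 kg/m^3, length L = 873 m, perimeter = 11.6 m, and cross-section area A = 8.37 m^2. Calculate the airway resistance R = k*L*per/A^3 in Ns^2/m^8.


Compute the numerator:
k * L * per = 0.014 * 873 * 11.6
= 141.7752
Compute the denominator:
A^3 = 8.37^3 = 586.376253
Resistance:
R = 141.7752 / 586.376253
= 0.2418 Ns^2/m^8

0.2418 Ns^2/m^8


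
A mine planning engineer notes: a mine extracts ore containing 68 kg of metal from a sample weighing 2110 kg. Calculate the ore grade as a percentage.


Ore grade = (metal mass / ore mass) * 100
= (68 / 2110) * 100
= 0.03222748815 * 100
= 3.2227%

3.2227%


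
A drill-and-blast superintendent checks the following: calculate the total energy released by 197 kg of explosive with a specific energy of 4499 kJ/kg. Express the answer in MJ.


Energy = mass * specific_energy / 1000
= 197 * 4499 / 1000
= 886303 / 1000
= 886.303 MJ

886.303 MJ


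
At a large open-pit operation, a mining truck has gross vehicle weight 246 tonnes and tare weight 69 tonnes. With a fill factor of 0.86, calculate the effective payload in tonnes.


152.22 tonnes

Maximum payload = gross - tare
= 246 - 69 = 177 tonnes
Effective payload = max payload * fill factor
= 177 * 0.86
= 152.22 tonnes


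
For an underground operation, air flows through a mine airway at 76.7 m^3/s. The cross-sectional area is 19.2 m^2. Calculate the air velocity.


Velocity = flow rate / cross-sectional area
= 76.7 / 19.2
= 3.9948 m/s

3.9948 m/s


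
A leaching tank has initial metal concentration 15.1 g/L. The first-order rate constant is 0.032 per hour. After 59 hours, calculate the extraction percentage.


Compute the exponent:
-k * t = -0.032 * 59 = -1.888
Remaining concentration:
C = 15.1 * exp(-1.888)
= 15.1 * 0.1513742548
= 2.285751247 g/L
Extracted = 15.1 - 2.285751247 = 12.81424875 g/L
Extraction % = 12.81424875 / 15.1 * 100
= 84.8626%

84.8626%


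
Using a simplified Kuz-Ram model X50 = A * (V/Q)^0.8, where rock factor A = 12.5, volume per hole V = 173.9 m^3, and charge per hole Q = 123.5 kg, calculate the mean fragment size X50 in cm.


16.4368 cm

Compute V/Q:
V/Q = 173.9 / 123.5 = 1.408097166
Raise to the power 0.8:
(V/Q)^0.8 = 1.408097166^0.8 = 1.314940493
Multiply by A:
X50 = 12.5 * 1.314940493
= 16.4368 cm


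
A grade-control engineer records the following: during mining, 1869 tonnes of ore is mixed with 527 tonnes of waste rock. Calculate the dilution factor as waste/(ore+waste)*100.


21.995%

Total material = ore + waste
= 1869 + 527 = 2396 tonnes
Dilution = waste / total * 100
= 527 / 2396 * 100
= 0.2199499165 * 100
= 21.995%


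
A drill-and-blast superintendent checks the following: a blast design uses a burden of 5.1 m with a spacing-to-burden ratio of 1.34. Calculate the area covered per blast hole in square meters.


34.8534 m^2

First, find the spacing:
Spacing = burden * ratio = 5.1 * 1.34
= 6.834 m
Then, calculate the area:
Area = burden * spacing = 5.1 * 6.834
= 34.8534 m^2


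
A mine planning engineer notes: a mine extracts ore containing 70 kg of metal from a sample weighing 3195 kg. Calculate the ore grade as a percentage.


2.1909%

Ore grade = (metal mass / ore mass) * 100
= (70 / 3195) * 100
= 0.02190923318 * 100
= 2.1909%


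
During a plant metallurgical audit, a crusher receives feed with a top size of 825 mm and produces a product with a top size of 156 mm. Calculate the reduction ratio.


Reduction ratio = feed size / product size
= 825 / 156
= 5.2885

5.2885


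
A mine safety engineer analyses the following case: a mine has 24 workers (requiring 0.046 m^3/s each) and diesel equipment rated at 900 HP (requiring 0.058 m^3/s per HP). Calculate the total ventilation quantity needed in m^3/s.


Airflow for workers:
Q_people = 24 * 0.046 = 1.104 m^3/s
Airflow for diesel equipment:
Q_diesel = 900 * 0.058 = 52.2 m^3/s
Total ventilation:
Q_total = 1.104 + 52.2
= 53.304 m^3/s

53.304 m^3/s


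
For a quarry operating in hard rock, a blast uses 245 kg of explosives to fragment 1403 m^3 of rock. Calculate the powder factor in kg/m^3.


Powder factor = explosive mass / rock volume
= 245 / 1403
= 0.1746 kg/m^3

0.1746 kg/m^3


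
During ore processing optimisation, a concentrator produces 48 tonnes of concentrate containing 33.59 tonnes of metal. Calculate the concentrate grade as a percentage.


Grade = (metal in concentrate / concentrate mass) * 100
= (33.59 / 48) * 100
= 0.6997916667 * 100
= 69.9792%

69.9792%


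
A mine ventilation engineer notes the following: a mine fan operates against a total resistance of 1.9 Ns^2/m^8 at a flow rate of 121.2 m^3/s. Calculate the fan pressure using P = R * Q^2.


27909.936 Pa

Compute Q^2:
Q^2 = 121.2^2 = 14689.44
Compute pressure:
P = R * Q^2 = 1.9 * 14689.44
= 27909.936 Pa


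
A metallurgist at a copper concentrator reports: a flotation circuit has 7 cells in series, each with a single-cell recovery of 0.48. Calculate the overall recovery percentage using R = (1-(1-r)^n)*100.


98.9719%

Complement of single-cell recovery:
1 - r = 1 - 0.48 = 0.52
Raise to power n:
(1 - r)^7 = 0.52^7 = 0.01028071703
Overall recovery:
R = (1 - 0.01028071703) * 100
= 98.9719%


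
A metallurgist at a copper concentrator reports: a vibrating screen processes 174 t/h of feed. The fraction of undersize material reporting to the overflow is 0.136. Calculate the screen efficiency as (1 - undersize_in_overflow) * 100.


Screen efficiency = (1 - fraction of undersize in overflow) * 100
= (1 - 0.136) * 100
= 0.864 * 100
= 86.4%

86.4%


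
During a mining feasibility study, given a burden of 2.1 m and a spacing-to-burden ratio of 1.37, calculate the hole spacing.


2.877 m

Spacing = burden * ratio
= 2.1 * 1.37
= 2.877 m


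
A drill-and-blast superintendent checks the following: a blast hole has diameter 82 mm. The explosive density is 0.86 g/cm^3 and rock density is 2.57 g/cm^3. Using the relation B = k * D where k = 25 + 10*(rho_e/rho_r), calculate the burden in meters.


2.3244 m

First, compute k:
rho_e / rho_r = 0.86 / 2.57 = 0.3346303502
k = 25 + 10 * 0.3346303502 = 28.3463035
Then, compute burden:
B = k * D / 1000 = 28.3463035 * 82 / 1000
= 2324.396887 / 1000
= 2.3244 m


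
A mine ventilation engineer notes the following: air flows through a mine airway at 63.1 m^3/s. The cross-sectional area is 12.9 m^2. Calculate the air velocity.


Velocity = flow rate / cross-sectional area
= 63.1 / 12.9
= 4.8915 m/s

4.8915 m/s


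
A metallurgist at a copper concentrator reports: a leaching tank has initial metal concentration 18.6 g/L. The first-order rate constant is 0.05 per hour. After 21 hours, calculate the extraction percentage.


65.0062%

Compute the exponent:
-k * t = -0.05 * 21 = -1.05
Remaining concentration:
C = 18.6 * exp(-1.05)
= 18.6 * 0.3499377491
= 6.508842133 g/L
Extracted = 18.6 - 6.508842133 = 12.09115787 g/L
Extraction % = 12.09115787 / 18.6 * 100
= 65.0062%


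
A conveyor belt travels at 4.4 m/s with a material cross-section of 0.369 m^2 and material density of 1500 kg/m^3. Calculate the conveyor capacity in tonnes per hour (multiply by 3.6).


8767.44 t/h

Volumetric flow = speed * area
= 4.4 * 0.369 = 1.6236 m^3/s
Mass flow = volumetric * density
= 1.6236 * 1500 = 2435.4 kg/s
Convert to t/h: multiply by 3.6
Capacity = 2435.4 * 3.6
= 8767.44 t/h


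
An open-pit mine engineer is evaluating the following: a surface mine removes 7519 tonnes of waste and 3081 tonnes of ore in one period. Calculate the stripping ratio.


2.4404

Stripping ratio = waste tonnage / ore tonnage
= 7519 / 3081
= 2.4404


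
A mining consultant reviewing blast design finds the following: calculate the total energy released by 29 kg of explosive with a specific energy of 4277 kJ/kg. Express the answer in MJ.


124.033 MJ

Energy = mass * specific_energy / 1000
= 29 * 4277 / 1000
= 124033 / 1000
= 124.033 MJ


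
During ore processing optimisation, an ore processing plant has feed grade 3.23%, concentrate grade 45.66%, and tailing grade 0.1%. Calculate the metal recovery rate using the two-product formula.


Using the two-product formula:
R = 100 * c * (f - t) / (f * (c - t))
Numerator = 100 * 45.66 * (3.23 - 0.1)
= 100 * 45.66 * 3.13
= 14291.58
Denominator = 3.23 * (45.66 - 0.1)
= 3.23 * 45.56
= 147.1588
R = 14291.58 / 147.1588
= 97.1167%

97.1167%


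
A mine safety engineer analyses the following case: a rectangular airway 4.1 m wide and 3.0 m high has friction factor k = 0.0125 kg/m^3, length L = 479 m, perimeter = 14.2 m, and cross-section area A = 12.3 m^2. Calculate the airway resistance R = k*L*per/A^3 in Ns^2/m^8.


Compute the numerator:
k * L * per = 0.0125 * 479 * 14.2
= 85.0225
Compute the denominator:
A^3 = 12.3^3 = 1860.867
Resistance:
R = 85.0225 / 1860.867
= 0.0457 Ns^2/m^8

0.0457 Ns^2/m^8


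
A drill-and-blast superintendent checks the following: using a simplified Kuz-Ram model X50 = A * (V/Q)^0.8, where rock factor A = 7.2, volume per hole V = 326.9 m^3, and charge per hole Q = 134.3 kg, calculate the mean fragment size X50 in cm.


Compute V/Q:
V/Q = 326.9 / 134.3 = 2.434102755
Raise to the power 0.8:
(V/Q)^0.8 = 2.434102755^0.8 = 2.03737572
Multiply by A:
X50 = 7.2 * 2.03737572
= 14.6691 cm

14.6691 cm


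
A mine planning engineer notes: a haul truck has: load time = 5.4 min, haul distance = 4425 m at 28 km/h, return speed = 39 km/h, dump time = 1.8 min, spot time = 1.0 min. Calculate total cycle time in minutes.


Convert haul speed to m/min: 28 * 1000/60 = 466.6666667 m/min
Haul time = 4425 / 466.6666667 = 9.482142857 min
Convert return speed to m/min: 39 * 1000/60 = 650 m/min
Return time = 4425 / 650 = 6.807692308 min
Total cycle time:
= 5.4 + 9.482142857 + 1.8 + 6.807692308 + 1.0
= 24.4898 min

24.4898 min


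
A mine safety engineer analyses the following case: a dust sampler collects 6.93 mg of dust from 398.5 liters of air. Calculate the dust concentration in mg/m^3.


Convert liters to m^3: 1 m^3 = 1000 L
Concentration = mass / volume * 1000
= 6.93 / 398.5 * 1000
= 0.0173902133 * 1000
= 17.3902 mg/m^3

17.3902 mg/m^3


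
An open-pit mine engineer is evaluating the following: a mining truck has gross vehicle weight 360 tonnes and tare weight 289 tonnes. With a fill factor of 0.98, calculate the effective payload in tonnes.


69.58 tonnes

Maximum payload = gross - tare
= 360 - 289 = 71 tonnes
Effective payload = max payload * fill factor
= 71 * 0.98
= 69.58 tonnes


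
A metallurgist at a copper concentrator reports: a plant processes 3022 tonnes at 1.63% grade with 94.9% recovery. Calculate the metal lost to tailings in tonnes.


2.5122 tonnes

Total metal in feed:
= 3022 * 1.63 / 100 = 49.2586 tonnes
Metal recovered:
= 49.2586 * 94.9 / 100 = 46.7464114 tonnes
Metal lost to tailings:
= 49.2586 - 46.7464114
= 2.5122 tonnes


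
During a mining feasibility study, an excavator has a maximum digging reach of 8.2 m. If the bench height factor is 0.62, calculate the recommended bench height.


5.084 m

Bench height = reach * factor
= 8.2 * 0.62
= 5.084 m


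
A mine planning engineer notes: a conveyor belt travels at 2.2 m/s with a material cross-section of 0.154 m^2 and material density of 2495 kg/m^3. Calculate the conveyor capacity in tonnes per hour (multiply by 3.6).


Volumetric flow = speed * area
= 2.2 * 0.154 = 0.3388 m^3/s
Mass flow = volumetric * density
= 0.3388 * 2495 = 845.306 kg/s
Convert to t/h: multiply by 3.6
Capacity = 845.306 * 3.6
= 3043.1016 t/h

3043.1016 t/h


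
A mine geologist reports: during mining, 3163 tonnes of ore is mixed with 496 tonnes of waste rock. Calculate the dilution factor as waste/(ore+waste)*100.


Total material = ore + waste
= 3163 + 496 = 3659 tonnes
Dilution = waste / total * 100
= 496 / 3659 * 100
= 0.1355561629 * 100
= 13.5556%

13.5556%


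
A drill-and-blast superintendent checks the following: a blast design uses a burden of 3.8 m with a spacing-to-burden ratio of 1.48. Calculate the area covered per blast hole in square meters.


First, find the spacing:
Spacing = burden * ratio = 3.8 * 1.48
= 5.624 m
Then, calculate the area:
Area = burden * spacing = 3.8 * 5.624
= 21.3712 m^2

21.3712 m^2


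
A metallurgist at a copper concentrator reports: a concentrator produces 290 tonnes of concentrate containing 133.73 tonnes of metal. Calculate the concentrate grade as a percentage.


46.1138%

Grade = (metal in concentrate / concentrate mass) * 100
= (133.73 / 290) * 100
= 0.461137931 * 100
= 46.1138%


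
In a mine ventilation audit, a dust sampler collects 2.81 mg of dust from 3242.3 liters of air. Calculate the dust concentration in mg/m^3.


Convert liters to m^3: 1 m^3 = 1000 L
Concentration = mass / volume * 1000
= 2.81 / 3242.3 * 1000
= 0.0008666687228 * 1000
= 0.8667 mg/m^3

0.8667 mg/m^3


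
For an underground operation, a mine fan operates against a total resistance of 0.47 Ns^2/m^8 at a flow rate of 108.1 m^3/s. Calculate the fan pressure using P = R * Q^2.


Compute Q^2:
Q^2 = 108.1^2 = 11685.61
Compute pressure:
P = R * Q^2 = 0.47 * 11685.61
= 5492.2367 Pa

5492.2367 Pa


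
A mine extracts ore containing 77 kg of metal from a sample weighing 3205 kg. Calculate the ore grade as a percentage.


2.4025%

Ore grade = (metal mass / ore mass) * 100
= (77 / 3205) * 100
= 0.024024961 * 100
= 2.4025%


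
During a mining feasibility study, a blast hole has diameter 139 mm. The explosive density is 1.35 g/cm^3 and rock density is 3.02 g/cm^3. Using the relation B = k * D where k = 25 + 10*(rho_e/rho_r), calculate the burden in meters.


4.0964 m

First, compute k:
rho_e / rho_r = 1.35 / 3.02 = 0.4470198675
k = 25 + 10 * 0.4470198675 = 29.47019868
Then, compute burden:
B = k * D / 1000 = 29.47019868 * 139 / 1000
= 4096.357616 / 1000
= 4.0964 m


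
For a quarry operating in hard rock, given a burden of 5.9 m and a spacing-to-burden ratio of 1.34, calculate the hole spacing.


Spacing = burden * ratio
= 5.9 * 1.34
= 7.906 m

7.906 m


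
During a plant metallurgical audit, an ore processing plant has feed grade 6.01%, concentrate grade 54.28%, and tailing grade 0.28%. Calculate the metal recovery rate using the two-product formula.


Using the two-product formula:
R = 100 * c * (f - t) / (f * (c - t))
Numerator = 100 * 54.28 * (6.01 - 0.28)
= 100 * 54.28 * 5.73
= 31102.44
Denominator = 6.01 * (54.28 - 0.28)
= 6.01 * 54.0
= 324.54
R = 31102.44 / 324.54
= 95.8355%

95.8355%


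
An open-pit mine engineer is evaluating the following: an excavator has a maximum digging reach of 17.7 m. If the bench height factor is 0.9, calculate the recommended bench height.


15.93 m

Bench height = reach * factor
= 17.7 * 0.9
= 15.93 m


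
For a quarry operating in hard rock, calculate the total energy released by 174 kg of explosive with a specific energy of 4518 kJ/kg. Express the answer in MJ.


Energy = mass * specific_energy / 1000
= 174 * 4518 / 1000
= 786132 / 1000
= 786.132 MJ

786.132 MJ


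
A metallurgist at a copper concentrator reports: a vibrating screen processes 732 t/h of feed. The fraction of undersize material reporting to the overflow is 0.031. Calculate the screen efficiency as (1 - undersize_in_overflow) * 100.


Screen efficiency = (1 - fraction of undersize in overflow) * 100
= (1 - 0.031) * 100
= 0.969 * 100
= 96.9%

96.9%


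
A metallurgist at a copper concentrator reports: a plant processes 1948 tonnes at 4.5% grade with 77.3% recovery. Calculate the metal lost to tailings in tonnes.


Total metal in feed:
= 1948 * 4.5 / 100 = 87.66 tonnes
Metal recovered:
= 87.66 * 77.3 / 100 = 67.76118 tonnes
Metal lost to tailings:
= 87.66 - 67.76118
= 19.8988 tonnes

19.8988 tonnes


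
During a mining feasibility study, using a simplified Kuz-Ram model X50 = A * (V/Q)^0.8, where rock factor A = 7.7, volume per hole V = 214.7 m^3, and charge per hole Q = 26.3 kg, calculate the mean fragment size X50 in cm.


41.304 cm

Compute V/Q:
V/Q = 214.7 / 26.3 = 8.163498099
Raise to the power 0.8:
(V/Q)^0.8 = 8.163498099^0.8 = 5.36415152
Multiply by A:
X50 = 7.7 * 5.36415152
= 41.304 cm


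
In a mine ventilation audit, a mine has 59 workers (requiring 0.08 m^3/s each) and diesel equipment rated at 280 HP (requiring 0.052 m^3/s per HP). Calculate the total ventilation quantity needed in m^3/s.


Airflow for workers:
Q_people = 59 * 0.08 = 4.72 m^3/s
Airflow for diesel equipment:
Q_diesel = 280 * 0.052 = 14.56 m^3/s
Total ventilation:
Q_total = 4.72 + 14.56
= 19.28 m^3/s

19.28 m^3/s


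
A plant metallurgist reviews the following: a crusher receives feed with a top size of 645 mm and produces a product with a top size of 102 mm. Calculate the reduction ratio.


Reduction ratio = feed size / product size
= 645 / 102
= 6.3235

6.3235


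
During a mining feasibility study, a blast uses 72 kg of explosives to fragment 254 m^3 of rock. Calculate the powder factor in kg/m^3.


Powder factor = explosive mass / rock volume
= 72 / 254
= 0.2835 kg/m^3

0.2835 kg/m^3


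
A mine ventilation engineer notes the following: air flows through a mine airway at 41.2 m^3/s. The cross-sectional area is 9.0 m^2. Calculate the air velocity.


Velocity = flow rate / cross-sectional area
= 41.2 / 9.0
= 4.5778 m/s

4.5778 m/s


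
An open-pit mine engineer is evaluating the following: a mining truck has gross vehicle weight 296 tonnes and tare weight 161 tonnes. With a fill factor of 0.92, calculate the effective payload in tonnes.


Maximum payload = gross - tare
= 296 - 161 = 135 tonnes
Effective payload = max payload * fill factor
= 135 * 0.92
= 124.2 tonnes

124.2 tonnes


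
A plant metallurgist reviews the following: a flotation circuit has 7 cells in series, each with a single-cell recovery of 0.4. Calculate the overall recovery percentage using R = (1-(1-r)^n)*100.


97.2006%

Complement of single-cell recovery:
1 - r = 1 - 0.4 = 0.6
Raise to power n:
(1 - r)^7 = 0.6^7 = 0.0279936
Overall recovery:
R = (1 - 0.0279936) * 100
= 97.2006%


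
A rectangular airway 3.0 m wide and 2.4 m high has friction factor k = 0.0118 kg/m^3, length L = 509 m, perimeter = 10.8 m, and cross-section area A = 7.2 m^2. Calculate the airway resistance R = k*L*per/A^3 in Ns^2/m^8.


Compute the numerator:
k * L * per = 0.0118 * 509 * 10.8
= 64.86696
Compute the denominator:
A^3 = 7.2^3 = 373.248
Resistance:
R = 64.86696 / 373.248
= 0.1738 Ns^2/m^8

0.1738 Ns^2/m^8


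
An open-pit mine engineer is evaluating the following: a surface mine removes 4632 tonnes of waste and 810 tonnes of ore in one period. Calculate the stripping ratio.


5.7185

Stripping ratio = waste tonnage / ore tonnage
= 4632 / 810
= 5.7185


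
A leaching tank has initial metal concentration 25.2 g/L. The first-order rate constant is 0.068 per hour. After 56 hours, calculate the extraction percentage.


Compute the exponent:
-k * t = -0.068 * 56 = -3.808
Remaining concentration:
C = 25.2 * exp(-3.808)
= 25.2 * 0.02219251964
= 0.5592514949 g/L
Extracted = 25.2 - 0.5592514949 = 24.64074851 g/L
Extraction % = 24.64074851 / 25.2 * 100
= 97.7807%

97.7807%


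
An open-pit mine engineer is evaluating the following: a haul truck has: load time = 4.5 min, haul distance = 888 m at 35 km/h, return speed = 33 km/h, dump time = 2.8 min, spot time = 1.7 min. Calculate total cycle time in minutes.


12.1368 min

Convert haul speed to m/min: 35 * 1000/60 = 583.3333333 m/min
Haul time = 888 / 583.3333333 = 1.522285714 min
Convert return speed to m/min: 33 * 1000/60 = 550 m/min
Return time = 888 / 550 = 1.614545455 min
Total cycle time:
= 4.5 + 1.522285714 + 2.8 + 1.614545455 + 1.7
= 12.1368 min


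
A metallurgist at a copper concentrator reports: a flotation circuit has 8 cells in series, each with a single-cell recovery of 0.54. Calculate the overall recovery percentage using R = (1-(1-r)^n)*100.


Complement of single-cell recovery:
1 - r = 1 - 0.54 = 0.46
Raise to power n:
(1 - r)^8 = 0.46^8 = 0.002004761223
Overall recovery:
R = (1 - 0.002004761223) * 100
= 99.7995%

99.7995%


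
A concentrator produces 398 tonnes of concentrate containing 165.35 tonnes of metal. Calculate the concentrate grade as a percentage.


Grade = (metal in concentrate / concentrate mass) * 100
= (165.35 / 398) * 100
= 0.4154522613 * 100
= 41.5452%

41.5452%


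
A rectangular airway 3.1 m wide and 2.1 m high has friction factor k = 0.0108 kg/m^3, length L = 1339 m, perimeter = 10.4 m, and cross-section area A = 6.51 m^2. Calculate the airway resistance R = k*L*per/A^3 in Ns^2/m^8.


0.5451 Ns^2/m^8

Compute the numerator:
k * L * per = 0.0108 * 1339 * 10.4
= 150.39648
Compute the denominator:
A^3 = 6.51^3 = 275.894451
Resistance:
R = 150.39648 / 275.894451
= 0.5451 Ns^2/m^8
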